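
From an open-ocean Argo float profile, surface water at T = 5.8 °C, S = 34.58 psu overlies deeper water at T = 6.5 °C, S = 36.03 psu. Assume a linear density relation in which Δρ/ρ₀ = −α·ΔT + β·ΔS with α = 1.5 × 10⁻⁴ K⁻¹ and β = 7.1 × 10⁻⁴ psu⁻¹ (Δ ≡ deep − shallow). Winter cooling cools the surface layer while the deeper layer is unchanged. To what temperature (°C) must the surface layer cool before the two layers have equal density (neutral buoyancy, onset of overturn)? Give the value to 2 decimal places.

Neutral buoyancy requires Δρ = 0, i.e. −α(T_deep − T_surf′) + β(S_deep − S_surf) = 0.
T_surf′ = T_deep − (β/α)·ΔS = 6.5 − (7.1 × 10⁻⁴/1.5 × 10⁻⁴)·(+1.45) = -0.3633 °C.
Cooling required: 5.8 − (-0.3633) = 6.1633 °C.

-0.36 °C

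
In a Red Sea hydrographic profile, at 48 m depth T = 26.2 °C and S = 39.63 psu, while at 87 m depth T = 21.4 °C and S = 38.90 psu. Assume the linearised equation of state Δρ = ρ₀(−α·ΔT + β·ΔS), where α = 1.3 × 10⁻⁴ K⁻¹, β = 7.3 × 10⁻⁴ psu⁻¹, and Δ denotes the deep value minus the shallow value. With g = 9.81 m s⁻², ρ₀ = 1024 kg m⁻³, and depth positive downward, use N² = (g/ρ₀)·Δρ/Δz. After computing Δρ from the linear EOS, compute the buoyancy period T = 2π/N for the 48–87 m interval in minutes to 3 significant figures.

ΔT = -4.8 K, ΔS = -0.73 psu (deep − shallow).
Δρ/ρ₀ = −αΔT + βΔS = 6.24 × 10⁻⁴ − 5.329 × 10⁻⁴ = 9.11 × 10⁻⁵, so Δρ ≈ 0.09329 kg m⁻³.
N² = (g/ρ₀)·Δρ/Δz = g·(Δρ/ρ₀)/Δz = 9.81 × 9.11 × 10⁻⁵ / 39 = 2.2915 × 10⁻⁵ s⁻².
N = √(2.2915 × 10⁻⁵) = 4.7870 × 10⁻³ rad s⁻¹ → T = 2π/N = 1.3126 × 10³ s = 21.877 min ≈ 21.9 min.

21.9 min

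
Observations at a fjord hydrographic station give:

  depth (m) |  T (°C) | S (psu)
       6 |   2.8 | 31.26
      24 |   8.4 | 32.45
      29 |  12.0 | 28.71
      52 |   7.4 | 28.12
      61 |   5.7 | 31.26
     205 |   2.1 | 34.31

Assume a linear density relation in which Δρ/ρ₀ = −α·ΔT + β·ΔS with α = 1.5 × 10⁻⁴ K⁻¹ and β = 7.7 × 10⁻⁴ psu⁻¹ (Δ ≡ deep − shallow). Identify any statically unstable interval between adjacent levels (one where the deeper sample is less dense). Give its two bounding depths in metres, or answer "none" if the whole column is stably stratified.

24–29 m

Evaluate Δρ/ρ₀ = −αΔT + βΔS across each adjacent pair:
  6–24 m: −αΔT+βΔS = −(1.5 × 10⁻⁴)(+5.6)+(7.7 × 10⁻⁴)(+1.19) = 7.6 × 10⁻⁵ → stable
  24–29 m: −αΔT+βΔS = −(1.5 × 10⁻⁴)(+3.6)+(7.7 × 10⁻⁴)(-3.74) = -3.4 × 10⁻³ → UNSTABLE
  29–52 m: −αΔT+βΔS = −(1.5 × 10⁻⁴)(-4.6)+(7.7 × 10⁻⁴)(-0.59) = 2.4 × 10⁻⁴ → stable
  52–61 m: −αΔT+βΔS = −(1.5 × 10⁻⁴)(-1.7)+(7.7 × 10⁻⁴)(+3.14) = 2.7 × 10⁻³ → stable
  61–205 m: −αΔT+βΔS = −(1.5 × 10⁻⁴)(-3.6)+(7.7 × 10⁻⁴)(+3.05) = 2.9 × 10⁻³ → stable
The 24–29 m interval has Δρ < 0: lighter water underlies denser water.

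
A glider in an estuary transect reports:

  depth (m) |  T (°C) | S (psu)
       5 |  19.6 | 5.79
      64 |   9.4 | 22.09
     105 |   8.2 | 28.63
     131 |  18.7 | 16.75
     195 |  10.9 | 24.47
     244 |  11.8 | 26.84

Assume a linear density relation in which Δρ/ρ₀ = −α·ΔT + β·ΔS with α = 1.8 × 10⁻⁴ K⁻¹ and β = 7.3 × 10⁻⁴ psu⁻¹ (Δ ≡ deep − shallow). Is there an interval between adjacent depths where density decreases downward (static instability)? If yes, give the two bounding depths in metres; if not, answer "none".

Evaluate Δρ/ρ₀ = −αΔT + βΔS across each adjacent pair:
  5–64 m: −αΔT+βΔS = −(1.8 × 10⁻⁴)(-10.2)+(7.3 × 10⁻⁴)(+16.30) = 0.014 → stable
  64–105 m: −αΔT+βΔS = −(1.8 × 10⁻⁴)(-1.2)+(7.3 × 10⁻⁴)(+6.54) = 5.0 × 10⁻³ → stable
  105–131 m: −αΔT+βΔS = −(1.8 × 10⁻⁴)(+10.5)+(7.3 × 10⁻⁴)(-11.88) = -0.011 → UNSTABLE
  131–195 m: −αΔT+βΔS = −(1.8 × 10⁻⁴)(-7.8)+(7.3 × 10⁻⁴)(+7.72) = 7.0 × 10⁻³ → stable
  195–244 m: −αΔT+βΔS = −(1.8 × 10⁻⁴)(+0.9)+(7.3 × 10⁻⁴)(+2.37) = 1.6 × 10⁻³ → stable
The 105–131 m interval has Δρ < 0: lighter water underlies denser water.

105–131 m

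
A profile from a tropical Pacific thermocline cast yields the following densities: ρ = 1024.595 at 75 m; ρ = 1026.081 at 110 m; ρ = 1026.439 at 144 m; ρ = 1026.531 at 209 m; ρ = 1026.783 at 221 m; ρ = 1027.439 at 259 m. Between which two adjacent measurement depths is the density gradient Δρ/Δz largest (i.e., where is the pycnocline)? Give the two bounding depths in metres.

75–110 m

Compute the density gradient over each adjacent pair:
  75–110 m: Δρ/Δz = 1.486/35 = 0.042 kg m⁻⁴
  110–144 m: Δρ/Δz = 0.358/34 = 0.011 kg m⁻⁴
  144–209 m: Δρ/Δz = 0.092/65 = 1.4 × 10⁻³ kg m⁻⁴
  209–221 m: Δρ/Δz = 0.252/12 = 0.021 kg m⁻⁴
  221–259 m: Δρ/Δz = 0.656/38 = 0.017 kg m⁻⁴
The largest gradient is in the 75–110 m interval — the pycnocline.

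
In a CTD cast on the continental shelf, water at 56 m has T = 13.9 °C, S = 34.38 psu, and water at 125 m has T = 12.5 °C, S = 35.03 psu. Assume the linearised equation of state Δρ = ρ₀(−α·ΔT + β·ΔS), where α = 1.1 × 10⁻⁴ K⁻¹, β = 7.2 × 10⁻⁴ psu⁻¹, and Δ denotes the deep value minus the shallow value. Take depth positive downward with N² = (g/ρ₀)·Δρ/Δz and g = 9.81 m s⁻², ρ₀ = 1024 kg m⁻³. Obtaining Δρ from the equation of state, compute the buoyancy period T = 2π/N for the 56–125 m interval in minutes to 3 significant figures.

11.1 min

ΔT = -1.4 K, ΔS = +0.65 psu (deep − shallow).
Δρ/ρ₀ = −αΔT + βΔS = 1.54 × 10⁻⁴ + 4.68 × 10⁻⁴ = 6.22 × 10⁻⁴, so Δρ ≈ 0.6369 kg m⁻³.
N² = (g/ρ₀)·Δρ/Δz = g·(Δρ/ρ₀)/Δz = 9.81 × 6.22 × 10⁻⁴ / 69 = 8.8432 × 10⁻⁵ s⁻².
N = √(8.8432 × 10⁻⁵) = 9.4038 × 10⁻³ rad s⁻¹ → T = 2π/N = 668.15 s = 11.136 min ≈ 11.1 min.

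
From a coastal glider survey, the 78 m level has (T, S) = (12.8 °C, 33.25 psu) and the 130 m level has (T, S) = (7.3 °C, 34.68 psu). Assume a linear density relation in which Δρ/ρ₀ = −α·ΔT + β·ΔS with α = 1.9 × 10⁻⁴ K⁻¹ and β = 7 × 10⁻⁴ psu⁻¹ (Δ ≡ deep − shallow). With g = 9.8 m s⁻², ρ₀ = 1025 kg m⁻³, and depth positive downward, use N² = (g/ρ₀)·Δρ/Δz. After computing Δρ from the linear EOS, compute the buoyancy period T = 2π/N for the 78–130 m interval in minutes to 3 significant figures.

5.33 min

ΔT = -5.5 K, ΔS = +1.43 psu (deep − shallow).
Δρ/ρ₀ = −αΔT + βΔS = 1.045 × 10⁻³ + 1.001 × 10⁻³ = 2.046 × 10⁻³, so Δρ ≈ 2.097 kg m⁻³.
N² = (g/ρ₀)·Δρ/Δz = g·(Δρ/ρ₀)/Δz = 9.8 × 2.046 × 10⁻³ / 52 = 3.8559 × 10⁻⁴ s⁻².
N = √(3.8559 × 10⁻⁴) = 0.019636 rad s⁻¹ → T = 2π/N = 319.98 s = 5.3330 min ≈ 5.33 min.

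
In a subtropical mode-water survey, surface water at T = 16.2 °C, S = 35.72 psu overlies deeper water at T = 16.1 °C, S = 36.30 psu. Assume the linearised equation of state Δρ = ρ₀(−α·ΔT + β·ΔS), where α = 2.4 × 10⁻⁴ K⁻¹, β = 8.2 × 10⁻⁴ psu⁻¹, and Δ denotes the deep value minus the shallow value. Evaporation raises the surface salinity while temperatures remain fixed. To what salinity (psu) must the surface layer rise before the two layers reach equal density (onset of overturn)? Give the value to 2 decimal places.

36.33 psu

Neutral buoyancy requires −α(T_deep − T_surf) + β(S_deep − S_surf′) = 0.
S_surf′ = S_deep − (α/β)·ΔT = 36.30 − (2.4 × 10⁻⁴/8.2 × 10⁻⁴)·(-0.1) = 36.3293 psu.
Increase required: 36.3293 − 35.72 = 0.6093 psu.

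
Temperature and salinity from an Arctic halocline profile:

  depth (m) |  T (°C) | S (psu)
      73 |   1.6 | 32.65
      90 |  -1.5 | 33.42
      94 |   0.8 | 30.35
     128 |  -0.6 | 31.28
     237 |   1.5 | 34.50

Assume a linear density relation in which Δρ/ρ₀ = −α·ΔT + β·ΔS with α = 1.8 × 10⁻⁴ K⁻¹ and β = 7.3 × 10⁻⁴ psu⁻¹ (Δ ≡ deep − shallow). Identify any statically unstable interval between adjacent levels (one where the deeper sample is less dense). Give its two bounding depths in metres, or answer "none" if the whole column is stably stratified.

Evaluate Δρ/ρ₀ = −αΔT + βΔS across each adjacent pair:
  73–90 m: −αΔT+βΔS = −(1.8 × 10⁻⁴)(-3.1)+(7.3 × 10⁻⁴)(+0.77) = 1.1 × 10⁻³ → stable
  90–94 m: −αΔT+βΔS = −(1.8 × 10⁻⁴)(+2.3)+(7.3 × 10⁻⁴)(-3.07) = -2.7 × 10⁻³ → UNSTABLE
  94–128 m: −αΔT+βΔS = −(1.8 × 10⁻⁴)(-1.4)+(7.3 × 10⁻⁴)(+0.93) = 9.3 × 10⁻⁴ → stable
  128–237 m: −αΔT+βΔS = −(1.8 × 10⁻⁴)(+2.1)+(7.3 × 10⁻⁴)(+3.22) = 2.0 × 10⁻³ → stable
The 90–94 m interval has Δρ < 0: lighter water underlies denser water.

90–94 m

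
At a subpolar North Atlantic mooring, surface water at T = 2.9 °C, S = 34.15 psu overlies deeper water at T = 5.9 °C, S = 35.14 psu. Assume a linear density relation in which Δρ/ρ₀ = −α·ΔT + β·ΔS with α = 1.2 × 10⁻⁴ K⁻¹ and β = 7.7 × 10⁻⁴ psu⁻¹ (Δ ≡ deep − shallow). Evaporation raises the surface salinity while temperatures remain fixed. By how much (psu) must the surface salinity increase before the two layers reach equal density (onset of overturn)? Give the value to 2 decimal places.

0.52 psu

Neutral buoyancy requires −α(T_deep − T_surf) + β(S_deep − S_surf′) = 0.
S_surf′ = S_deep − (α/β)·ΔT = 35.14 − (1.2 × 10⁻⁴/7.7 × 10⁻⁴)·(+3.0) = 34.6725 psu.
Increase required: 34.6725 − 34.15 = 0.5225 psu.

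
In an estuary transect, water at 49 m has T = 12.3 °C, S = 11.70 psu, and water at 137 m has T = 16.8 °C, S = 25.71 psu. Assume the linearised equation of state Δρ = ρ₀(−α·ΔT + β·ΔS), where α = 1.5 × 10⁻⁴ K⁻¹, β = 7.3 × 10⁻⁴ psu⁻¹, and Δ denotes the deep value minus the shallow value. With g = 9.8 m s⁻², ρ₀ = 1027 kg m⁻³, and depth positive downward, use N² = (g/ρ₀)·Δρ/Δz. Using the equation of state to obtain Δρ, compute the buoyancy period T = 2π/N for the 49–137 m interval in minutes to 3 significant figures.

3.21 min

ΔT = +4.5 K, ΔS = +14.01 psu (deep − shallow).
Δρ/ρ₀ = −αΔT + βΔS = -6.75 × 10⁻⁴ + 0.0102273 = 9.5523 × 10⁻³, so Δρ ≈ 9.810 kg m⁻³.
N² = (g/ρ₀)·Δρ/Δz = g·(Δρ/ρ₀)/Δz = 9.8 × 9.5523 × 10⁻³ / 88 = 1.0638 × 10⁻³ s⁻².
N = √(1.0638 × 10⁻³) = 0.032616 rad s⁻¹ → T = 2π/N = 192.64 s = 3.2107 min ≈ 3.21 min.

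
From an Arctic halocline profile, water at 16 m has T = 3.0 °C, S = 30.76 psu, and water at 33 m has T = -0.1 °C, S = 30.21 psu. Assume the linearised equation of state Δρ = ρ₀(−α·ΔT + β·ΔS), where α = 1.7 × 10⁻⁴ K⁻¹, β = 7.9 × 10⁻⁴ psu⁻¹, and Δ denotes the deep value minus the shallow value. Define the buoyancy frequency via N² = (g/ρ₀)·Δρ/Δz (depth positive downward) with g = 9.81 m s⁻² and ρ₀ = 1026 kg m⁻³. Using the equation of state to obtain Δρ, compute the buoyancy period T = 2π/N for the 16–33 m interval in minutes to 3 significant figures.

ΔT = -3.1 K, ΔS = -0.55 psu (deep − shallow).
Δρ/ρ₀ = −αΔT + βΔS = 5.27 × 10⁻⁴ − 4.345 × 10⁻⁴ = 9.25 × 10⁻⁵, so Δρ ≈ 0.09490 kg m⁻³.
N² = (g/ρ₀)·Δρ/Δz = g·(Δρ/ρ₀)/Δz = 9.81 × 9.25 × 10⁻⁵ / 17 = 5.3378 × 10⁻⁵ s⁻².
N = √(5.3378 × 10⁻⁵) = 7.3060 × 10⁻³ rad s⁻¹ → T = 2π/N = 860.00 s = 14.333 min ≈ 14.3 min.

14.3 min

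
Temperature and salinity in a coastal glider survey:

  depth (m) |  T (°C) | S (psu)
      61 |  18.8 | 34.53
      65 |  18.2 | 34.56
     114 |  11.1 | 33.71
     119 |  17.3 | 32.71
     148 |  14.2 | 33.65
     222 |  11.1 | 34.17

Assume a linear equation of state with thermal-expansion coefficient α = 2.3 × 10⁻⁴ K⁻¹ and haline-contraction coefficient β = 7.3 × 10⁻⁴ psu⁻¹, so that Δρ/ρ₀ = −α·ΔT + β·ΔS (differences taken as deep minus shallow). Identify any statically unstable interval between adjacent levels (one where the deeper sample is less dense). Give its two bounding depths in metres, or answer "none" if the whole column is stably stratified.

Evaluate Δρ/ρ₀ = −αΔT + βΔS across each adjacent pair:
  61–65 m: −αΔT+βΔS = −(2.3 × 10⁻⁴)(-0.6)+(7.3 × 10⁻⁴)(+0.03) = 1.6 × 10⁻⁴ → stable
  65–114 m: −αΔT+βΔS = −(2.3 × 10⁻⁴)(-7.1)+(7.3 × 10⁻⁴)(-0.85) = 1.0 × 10⁻³ → stable
  114–119 m: −αΔT+βΔS = −(2.3 × 10⁻⁴)(+6.2)+(7.3 × 10⁻⁴)(-1.00) = -2.2 × 10⁻³ → UNSTABLE
  119–148 m: −αΔT+βΔS = −(2.3 × 10⁻⁴)(-3.1)+(7.3 × 10⁻⁴)(+0.94) = 1.4 × 10⁻³ → stable
  148–222 m: −αΔT+βΔS = −(2.3 × 10⁻⁴)(-3.1)+(7.3 × 10⁻⁴)(+0.52) = 1.1 × 10⁻³ → stable
The 114–119 m interval has Δρ < 0: lighter water underlies denser water.

114–119 m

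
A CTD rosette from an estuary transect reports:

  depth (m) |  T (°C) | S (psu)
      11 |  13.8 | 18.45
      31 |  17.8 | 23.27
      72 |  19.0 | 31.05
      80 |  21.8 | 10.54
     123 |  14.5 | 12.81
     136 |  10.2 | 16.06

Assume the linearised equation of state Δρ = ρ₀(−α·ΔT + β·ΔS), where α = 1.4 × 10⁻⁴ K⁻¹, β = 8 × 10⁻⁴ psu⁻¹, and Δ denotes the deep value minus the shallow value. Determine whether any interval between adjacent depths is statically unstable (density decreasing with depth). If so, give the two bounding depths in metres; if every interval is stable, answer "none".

Evaluate Δρ/ρ₀ = −αΔT + βΔS across each adjacent pair:
  11–31 m: −αΔT+βΔS = −(1.4 × 10⁻⁴)(+4.0)+(8 × 10⁻⁴)(+4.82) = 3.3 × 10⁻³ → stable
  31–72 m: −αΔT+βΔS = −(1.4 × 10⁻⁴)(+1.2)+(8 × 10⁻⁴)(+7.78) = 6.1 × 10⁻³ → stable
  72–80 m: −αΔT+βΔS = −(1.4 × 10⁻⁴)(+2.8)+(8 × 10⁻⁴)(-20.51) = -0.017 → UNSTABLE
  80–123 m: −αΔT+βΔS = −(1.4 × 10⁻⁴)(-7.3)+(8 × 10⁻⁴)(+2.27) = 2.8 × 10⁻³ → stable
  123–136 m: −αΔT+βΔS = −(1.4 × 10⁻⁴)(-4.3)+(8 × 10⁻⁴)(+3.25) = 3.2 × 10⁻³ → stable
The 72–80 m interval has Δρ < 0: lighter water underlies denser water.

72–80 m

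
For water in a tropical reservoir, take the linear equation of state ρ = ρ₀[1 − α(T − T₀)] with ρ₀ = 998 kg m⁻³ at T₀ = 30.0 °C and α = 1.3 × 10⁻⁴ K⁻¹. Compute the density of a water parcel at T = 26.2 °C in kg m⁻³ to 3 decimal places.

998.493 kg m⁻³

T − T₀ = -3.8 K.
Bracket = 1 − α·(-3.8) = 1 + (4.94 × 10⁻⁴) = 1.0004940.
ρ = 998 × 1.0004940 = 998.493 kg m⁻³.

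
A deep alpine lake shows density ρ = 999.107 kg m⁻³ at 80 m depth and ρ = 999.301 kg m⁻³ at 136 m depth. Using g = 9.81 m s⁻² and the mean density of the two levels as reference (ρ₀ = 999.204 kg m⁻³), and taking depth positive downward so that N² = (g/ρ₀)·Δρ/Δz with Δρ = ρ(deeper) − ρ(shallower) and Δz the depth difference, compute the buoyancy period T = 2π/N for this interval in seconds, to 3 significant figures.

1.08 × 10³ s

Δρ = 999.301 − 999.107 = 0.194 kg m⁻³ over Δz = 136 − 80 = 56 m.
N² = (9.81/999.204) × (0.194/56) = 3.4012 × 10⁻⁵ s⁻².
N = √(3.4012 × 10⁻⁵) = 5.8320 × 10⁻³ rad s⁻¹, so T = 2π/N = 1.0774 × 10³ s ≈ 1.08 × 10³ s.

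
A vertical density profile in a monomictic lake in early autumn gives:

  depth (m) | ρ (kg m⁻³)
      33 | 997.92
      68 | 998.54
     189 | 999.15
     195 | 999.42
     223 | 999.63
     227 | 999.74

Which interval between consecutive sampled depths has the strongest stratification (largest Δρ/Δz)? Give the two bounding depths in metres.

189–195 m

Compute the density gradient over each adjacent pair:
  33–68 m: Δρ/Δz = 0.62/35 = 0.018 kg m⁻⁴
  68–189 m: Δρ/Δz = 0.61/121 = 5.0 × 10⁻³ kg m⁻⁴
  189–195 m: Δρ/Δz = 0.27/6 = 0.045 kg m⁻⁴
  195–223 m: Δρ/Δz = 0.21/28 = 7.5 × 10⁻³ kg m⁻⁴
  223–227 m: Δρ/Δz = 0.11/4 = 0.028 kg m⁻⁴
The largest gradient is in the 189–195 m interval — the pycnocline.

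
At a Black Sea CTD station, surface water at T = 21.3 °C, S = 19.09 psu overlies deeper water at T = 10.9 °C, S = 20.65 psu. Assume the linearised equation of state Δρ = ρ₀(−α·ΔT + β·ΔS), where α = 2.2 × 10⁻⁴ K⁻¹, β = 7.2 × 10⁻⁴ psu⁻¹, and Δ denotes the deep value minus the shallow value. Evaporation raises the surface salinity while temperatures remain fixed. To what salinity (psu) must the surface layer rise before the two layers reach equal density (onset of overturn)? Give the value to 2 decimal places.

23.83 psu

Neutral buoyancy requires −α(T_deep − T_surf) + β(S_deep − S_surf′) = 0.
S_surf′ = S_deep − (α/β)·ΔT = 20.65 − (2.2 × 10⁻⁴/7.2 × 10⁻⁴)·(-10.4) = 23.8278 psu.
Increase required: 23.8278 − 19.09 = 4.7378 psu.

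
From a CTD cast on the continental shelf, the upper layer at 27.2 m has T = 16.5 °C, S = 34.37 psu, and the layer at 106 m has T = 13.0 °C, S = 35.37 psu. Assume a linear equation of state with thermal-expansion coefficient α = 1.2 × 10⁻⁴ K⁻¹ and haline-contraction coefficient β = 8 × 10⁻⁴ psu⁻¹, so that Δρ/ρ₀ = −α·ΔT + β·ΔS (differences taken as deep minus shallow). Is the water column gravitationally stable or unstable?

ΔT = 13.0 − 16.5 = -3.5 K and ΔS = 35.37 − 34.37 = +1.00 psu (deep − shallow).
−αΔT = 4.20 × 10⁻⁴; βΔS = 8.00 × 10⁻⁴; sum Δρ/ρ₀ = 1.22 × 10⁻³.
Δρ/ρ₀ > 0, so Δρ > 0: deeper water is denser → statically stable.

stable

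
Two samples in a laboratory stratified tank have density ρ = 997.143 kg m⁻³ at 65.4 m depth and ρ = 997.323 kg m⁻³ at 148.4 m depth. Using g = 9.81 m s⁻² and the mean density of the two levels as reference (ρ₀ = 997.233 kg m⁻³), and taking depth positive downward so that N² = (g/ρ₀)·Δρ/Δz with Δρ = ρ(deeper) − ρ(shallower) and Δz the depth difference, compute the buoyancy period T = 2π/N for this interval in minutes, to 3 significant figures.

Δρ = 997.323 − 997.143 = 0.180 kg m⁻³ over Δz = 148.4 − 65.4 = 83 m.
N² = (9.81/997.233) × (0.180/83) = 2.1334 × 10⁻⁵ s⁻².
N = √(2.1334 × 10⁻⁵) = 4.6189 × 10⁻³ rad s⁻¹, so T = 2π/N = 1.3603 × 10³ s = 22.672 min ≈ 22.7 min.

22.7 min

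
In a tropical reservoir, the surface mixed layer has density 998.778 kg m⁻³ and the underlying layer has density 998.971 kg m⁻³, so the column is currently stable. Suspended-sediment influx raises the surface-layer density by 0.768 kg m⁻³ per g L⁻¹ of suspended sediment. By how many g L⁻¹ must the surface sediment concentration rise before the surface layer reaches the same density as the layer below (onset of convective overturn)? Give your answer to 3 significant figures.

0.251 g L⁻¹

Density deficit of the surface layer: 998.971 − 998.778 = 0.193 kg m⁻³.
Required change = 0.193 / 0.768 = 0.251 g L⁻¹.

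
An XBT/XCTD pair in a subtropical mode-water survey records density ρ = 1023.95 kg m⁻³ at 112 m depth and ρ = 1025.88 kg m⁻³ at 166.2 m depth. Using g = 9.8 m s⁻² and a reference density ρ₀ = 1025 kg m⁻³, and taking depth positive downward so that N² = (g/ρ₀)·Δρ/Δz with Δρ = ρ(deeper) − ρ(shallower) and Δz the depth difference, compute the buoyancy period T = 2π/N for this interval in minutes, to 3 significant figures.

Δρ = 1025.88 − 1023.95 = 1.93 kg m⁻³ over Δz = 166.2 − 112 = 54.2 m.
N² = (9.8/1025) × (1.93/54.2) = 3.4046 × 10⁻⁴ s⁻².
N = √(3.4046 × 10⁻⁴) = 0.018452 rad s⁻¹, so T = 2π/N = 340.52 s = 5.6753 min ≈ 5.68 min.

5.68 min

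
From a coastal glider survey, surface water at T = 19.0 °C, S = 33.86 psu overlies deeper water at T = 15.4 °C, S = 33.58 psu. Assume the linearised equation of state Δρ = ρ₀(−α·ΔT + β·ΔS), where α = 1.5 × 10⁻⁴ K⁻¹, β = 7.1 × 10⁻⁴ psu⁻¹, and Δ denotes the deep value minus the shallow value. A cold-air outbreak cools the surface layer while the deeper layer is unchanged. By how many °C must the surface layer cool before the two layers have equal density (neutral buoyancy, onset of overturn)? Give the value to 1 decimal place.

2.3 °C

Neutral buoyancy requires Δρ = 0, i.e. −α(T_deep − T_surf′) + β(S_deep − S_surf) = 0.
T_surf′ = T_deep − (β/α)·ΔS = 15.4 − (7.1 × 10⁻⁴/1.5 × 10⁻⁴)·(-0.28) = 16.725 °C.
Cooling required: 19.0 − (16.725) = 2.275 °C.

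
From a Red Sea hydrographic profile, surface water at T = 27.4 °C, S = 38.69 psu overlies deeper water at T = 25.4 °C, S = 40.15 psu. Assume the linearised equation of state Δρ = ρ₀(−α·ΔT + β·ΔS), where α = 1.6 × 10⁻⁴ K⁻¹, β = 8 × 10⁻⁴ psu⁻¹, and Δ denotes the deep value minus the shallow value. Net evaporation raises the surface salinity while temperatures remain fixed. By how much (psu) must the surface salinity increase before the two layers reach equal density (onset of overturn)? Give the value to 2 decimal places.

1.86 psu

Neutral buoyancy requires −α(T_deep − T_surf) + β(S_deep − S_surf′) = 0.
S_surf′ = S_deep − (α/β)·ΔT = 40.15 − (1.6 × 10⁻⁴/8 × 10⁻⁴)·(-2.0) = 40.5500 psu.
Increase required: 40.5500 − 38.69 = 1.8600 psu.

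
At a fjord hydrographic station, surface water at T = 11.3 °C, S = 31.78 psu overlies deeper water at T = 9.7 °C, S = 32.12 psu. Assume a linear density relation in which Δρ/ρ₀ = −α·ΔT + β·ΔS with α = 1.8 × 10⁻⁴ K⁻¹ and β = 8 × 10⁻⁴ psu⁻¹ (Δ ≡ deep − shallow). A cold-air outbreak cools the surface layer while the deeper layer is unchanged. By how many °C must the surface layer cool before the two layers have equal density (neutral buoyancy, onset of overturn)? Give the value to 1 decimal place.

Neutral buoyancy requires Δρ = 0, i.e. −α(T_deep − T_surf′) + β(S_deep − S_surf) = 0.
T_surf′ = T_deep − (β/α)·ΔS = 9.7 − (8 × 10⁻⁴/1.8 × 10⁻⁴)·(+0.34) = 8.189 °C.
Cooling required: 11.3 − (8.189) = 3.111 °C.

3.1 °C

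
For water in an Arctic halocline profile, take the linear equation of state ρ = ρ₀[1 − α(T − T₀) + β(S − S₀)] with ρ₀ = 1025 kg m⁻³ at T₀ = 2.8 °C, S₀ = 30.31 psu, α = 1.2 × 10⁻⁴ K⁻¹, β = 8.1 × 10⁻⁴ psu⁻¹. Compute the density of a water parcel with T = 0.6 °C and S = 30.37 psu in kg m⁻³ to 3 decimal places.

T − T₀ = -2.2 K, S − S₀ = +0.06 psu.
Bracket = 1 − α·(-2.2) + β·(+0.06) = 1 + (3.126 × 10⁻⁴) = 1.0003126.
ρ = 1025 × 1.0003126 = 1025.320 kg m⁻³.

1025.320 kg m⁻³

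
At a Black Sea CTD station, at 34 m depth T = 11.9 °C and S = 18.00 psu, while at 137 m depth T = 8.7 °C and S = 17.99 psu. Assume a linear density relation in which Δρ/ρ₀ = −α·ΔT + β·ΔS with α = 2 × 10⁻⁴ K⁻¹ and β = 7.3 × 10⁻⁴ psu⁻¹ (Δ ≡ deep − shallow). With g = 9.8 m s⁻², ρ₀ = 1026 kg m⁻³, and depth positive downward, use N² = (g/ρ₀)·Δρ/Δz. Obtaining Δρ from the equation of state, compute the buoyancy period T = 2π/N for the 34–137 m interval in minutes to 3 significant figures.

ΔT = -3.2 K, ΔS = -0.01 psu (deep − shallow).
Δρ/ρ₀ = −αΔT + βΔS = 6.40 × 10⁻⁴ − 7.30 × 10⁻⁶ = 6.327 × 10⁻⁴, so Δρ ≈ 0.6492 kg m⁻³.
N² = (g/ρ₀)·Δρ/Δz = g·(Δρ/ρ₀)/Δz = 9.8 × 6.327 × 10⁻⁴ / 103 = 6.0199 × 10⁻⁵ s⁻².
N = √(6.0199 × 10⁻⁵) = 7.7588 × 10⁻³ rad s⁻¹ → T = 2π/N = 809.81 s = 13.497 min ≈ 13.5 min.

13.5 min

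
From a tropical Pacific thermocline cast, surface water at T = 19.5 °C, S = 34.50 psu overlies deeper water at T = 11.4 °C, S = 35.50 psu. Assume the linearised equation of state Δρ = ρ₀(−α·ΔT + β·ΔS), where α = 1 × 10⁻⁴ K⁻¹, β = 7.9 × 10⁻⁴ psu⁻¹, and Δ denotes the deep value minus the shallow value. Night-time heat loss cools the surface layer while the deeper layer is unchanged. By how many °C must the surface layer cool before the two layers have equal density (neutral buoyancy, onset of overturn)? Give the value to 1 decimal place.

Neutral buoyancy requires Δρ = 0, i.e. −α(T_deep − T_surf′) + β(S_deep − S_surf) = 0.
T_surf′ = T_deep − (β/α)·ΔS = 11.4 − (7.9 × 10⁻⁴/1 × 10⁻⁴)·(+1.00) = 3.500 °C.
Cooling required: 19.5 − (3.500) = 16.000 °C.

16.0 °C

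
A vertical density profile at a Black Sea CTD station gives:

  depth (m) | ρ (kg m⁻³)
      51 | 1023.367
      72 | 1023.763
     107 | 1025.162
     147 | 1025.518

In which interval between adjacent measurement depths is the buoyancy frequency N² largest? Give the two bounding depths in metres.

Compute the density gradient over each adjacent pair:
  51–72 m: Δρ/Δz = 0.396/21 = 0.019 kg m⁻⁴
  72–107 m: Δρ/Δz = 1.399/35 = 0.040 kg m⁻⁴
  107–147 m: Δρ/Δz = 0.356/40 = 8.9 × 10⁻³ kg m⁻⁴
The largest gradient is in the 72–107 m interval — the pycnocline.

72–107 m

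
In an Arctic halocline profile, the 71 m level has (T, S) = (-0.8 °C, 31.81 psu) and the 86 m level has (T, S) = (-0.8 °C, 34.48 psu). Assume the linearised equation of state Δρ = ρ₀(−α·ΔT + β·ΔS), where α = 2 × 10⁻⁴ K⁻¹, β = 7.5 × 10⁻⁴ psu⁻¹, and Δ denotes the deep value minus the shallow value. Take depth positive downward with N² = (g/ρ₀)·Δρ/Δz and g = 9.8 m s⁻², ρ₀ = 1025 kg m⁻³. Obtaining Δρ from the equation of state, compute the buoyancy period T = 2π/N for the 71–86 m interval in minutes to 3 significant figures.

ΔT = +0.0 K, ΔS = +2.67 psu (deep − shallow).
Δρ/ρ₀ = −αΔT + βΔS = 0 + 2.0025 × 10⁻³ = 2.0025 × 10⁻³, so Δρ ≈ 2.053 kg m⁻³.
N² = (g/ρ₀)·Δρ/Δz = g·(Δρ/ρ₀)/Δz = 9.8 × 2.0025 × 10⁻³ / 15 = 1.3083 × 10⁻³ s⁻².
N = √(1.3083 × 10⁻³) = 0.036170 rad s⁻¹ → T = 2π/N = 173.71 s = 2.8952 min ≈ 2.90 min.

2.90 min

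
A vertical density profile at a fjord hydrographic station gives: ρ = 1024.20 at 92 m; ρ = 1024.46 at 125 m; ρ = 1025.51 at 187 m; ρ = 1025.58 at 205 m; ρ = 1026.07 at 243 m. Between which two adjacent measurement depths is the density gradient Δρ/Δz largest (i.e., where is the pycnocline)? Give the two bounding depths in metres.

Compute the density gradient over each adjacent pair:
  92–125 m: Δρ/Δz = 0.26/33 = 7.9 × 10⁻³ kg m⁻⁴
  125–187 m: Δρ/Δz = 1.05/62 = 0.017 kg m⁻⁴
  187–205 m: Δρ/Δz = 0.07/18 = 3.9 × 10⁻³ kg m⁻⁴
  205–243 m: Δρ/Δz = 0.49/38 = 0.013 kg m⁻⁴
The largest gradient is in the 125–187 m interval — the pycnocline.

125–187 m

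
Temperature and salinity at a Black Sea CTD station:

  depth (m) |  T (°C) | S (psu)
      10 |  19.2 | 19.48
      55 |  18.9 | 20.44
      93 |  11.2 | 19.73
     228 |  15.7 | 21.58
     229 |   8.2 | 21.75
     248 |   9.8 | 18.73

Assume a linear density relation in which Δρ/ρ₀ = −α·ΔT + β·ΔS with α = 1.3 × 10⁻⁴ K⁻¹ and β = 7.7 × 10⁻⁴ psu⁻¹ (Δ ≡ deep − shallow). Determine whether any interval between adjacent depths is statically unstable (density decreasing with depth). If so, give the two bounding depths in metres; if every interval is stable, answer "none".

229–248 m

Evaluate Δρ/ρ₀ = −αΔT + βΔS across each adjacent pair:
  10–55 m: −αΔT+βΔS = −(1.3 × 10⁻⁴)(-0.3)+(7.7 × 10⁻⁴)(+0.96) = 7.8 × 10⁻⁴ → stable
  55–93 m: −αΔT+βΔS = −(1.3 × 10⁻⁴)(-7.7)+(7.7 × 10⁻⁴)(-0.71) = 4.5 × 10⁻⁴ → stable
  93–228 m: −αΔT+βΔS = −(1.3 × 10⁻⁴)(+4.5)+(7.7 × 10⁻⁴)(+1.85) = 8.4 × 10⁻⁴ → stable
  228–229 m: −αΔT+βΔS = −(1.3 × 10⁻⁴)(-7.5)+(7.7 × 10⁻⁴)(+0.17) = 1.1 × 10⁻³ → stable
  229–248 m: −αΔT+βΔS = −(1.3 × 10⁻⁴)(+1.6)+(7.7 × 10⁻⁴)(-3.02) = -2.5 × 10⁻³ → UNSTABLE
The 229–248 m interval has Δρ < 0: lighter water underlies denser water.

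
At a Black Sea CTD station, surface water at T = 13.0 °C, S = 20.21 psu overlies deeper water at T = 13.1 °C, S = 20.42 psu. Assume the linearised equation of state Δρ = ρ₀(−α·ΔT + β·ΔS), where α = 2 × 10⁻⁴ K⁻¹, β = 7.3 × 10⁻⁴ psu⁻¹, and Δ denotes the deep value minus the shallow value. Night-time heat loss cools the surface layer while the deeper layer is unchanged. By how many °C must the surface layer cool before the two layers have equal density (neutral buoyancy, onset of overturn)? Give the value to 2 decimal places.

0.67 °C

Neutral buoyancy requires Δρ = 0, i.e. −α(T_deep − T_surf′) + β(S_deep − S_surf) = 0.
T_surf′ = T_deep − (β/α)·ΔS = 13.1 − (7.3 × 10⁻⁴/2 × 10⁻⁴)·(+0.21) = 12.3335 °C.
Cooling required: 13.0 − (12.3335) = 0.6665 °C.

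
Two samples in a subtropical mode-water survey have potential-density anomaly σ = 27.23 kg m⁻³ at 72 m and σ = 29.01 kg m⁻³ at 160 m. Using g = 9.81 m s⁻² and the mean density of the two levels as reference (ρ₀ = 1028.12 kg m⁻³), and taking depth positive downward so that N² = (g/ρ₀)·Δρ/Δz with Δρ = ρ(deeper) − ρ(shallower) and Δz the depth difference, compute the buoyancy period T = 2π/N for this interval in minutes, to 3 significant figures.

7.54 min

Δρ = 1029.01 − 1027.23 = 1.78 kg m⁻³ over Δz = 160 − 72 = 88 m.
N² = (9.81/1028.12) × (1.78/88) = 1.9300 × 10⁻⁴ s⁻².
N = √(1.9300 × 10⁻⁴) = 0.013892 rad s⁻¹, so T = 2π/N = 452.29 s = 7.5382 min ≈ 7.54 min.
A positive N² confirms static stability across the interval.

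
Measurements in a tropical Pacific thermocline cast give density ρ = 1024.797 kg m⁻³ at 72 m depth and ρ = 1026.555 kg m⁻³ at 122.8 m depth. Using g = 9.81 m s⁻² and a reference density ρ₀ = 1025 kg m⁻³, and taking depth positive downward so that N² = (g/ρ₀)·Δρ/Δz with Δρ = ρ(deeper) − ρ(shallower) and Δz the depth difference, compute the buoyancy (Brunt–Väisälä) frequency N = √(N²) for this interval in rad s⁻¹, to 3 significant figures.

Δρ = 1026.555 − 1024.797 = 1.758 kg m⁻³ over Δz = 122.8 − 72 = 50.8 m.
N² = (9.81/1025) × (1.758/50.8) = 3.3121 × 10⁻⁴ s⁻².
N = √(3.3121 × 10⁻⁴) = 0.018199 rad s⁻¹ ≈ 0.0182 rad s⁻¹.

0.0182 rad s⁻¹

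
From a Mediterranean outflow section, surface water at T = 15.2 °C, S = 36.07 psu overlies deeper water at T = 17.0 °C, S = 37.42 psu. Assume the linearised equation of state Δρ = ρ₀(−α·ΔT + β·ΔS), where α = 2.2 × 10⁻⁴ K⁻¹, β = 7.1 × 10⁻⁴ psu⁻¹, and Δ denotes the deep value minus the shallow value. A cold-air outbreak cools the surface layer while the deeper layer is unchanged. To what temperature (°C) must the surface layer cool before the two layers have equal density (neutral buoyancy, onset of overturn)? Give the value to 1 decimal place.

Neutral buoyancy requires Δρ = 0, i.e. −α(T_deep − T_surf′) + β(S_deep − S_surf) = 0.
T_surf′ = T_deep − (β/α)·ΔS = 17.0 − (7.1 × 10⁻⁴/2.2 × 10⁻⁴)·(+1.35) = 12.643 °C.
Cooling required: 15.2 − (12.643) = 2.557 °C.

12.6 °C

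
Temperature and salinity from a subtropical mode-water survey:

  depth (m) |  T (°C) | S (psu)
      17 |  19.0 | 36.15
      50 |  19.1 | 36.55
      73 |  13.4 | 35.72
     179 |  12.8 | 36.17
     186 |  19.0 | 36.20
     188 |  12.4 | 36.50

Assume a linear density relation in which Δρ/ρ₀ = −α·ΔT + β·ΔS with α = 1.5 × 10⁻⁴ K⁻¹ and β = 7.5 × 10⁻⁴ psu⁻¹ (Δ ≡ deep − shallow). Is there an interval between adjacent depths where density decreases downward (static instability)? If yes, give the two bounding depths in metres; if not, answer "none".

Evaluate Δρ/ρ₀ = −αΔT + βΔS across each adjacent pair:
  17–50 m: −αΔT+βΔS = −(1.5 × 10⁻⁴)(+0.1)+(7.5 × 10⁻⁴)(+0.40) = 2.9 × 10⁻⁴ → stable
  50–73 m: −αΔT+βΔS = −(1.5 × 10⁻⁴)(-5.7)+(7.5 × 10⁻⁴)(-0.83) = 2.3 × 10⁻⁴ → stable
  73–179 m: −αΔT+βΔS = −(1.5 × 10⁻⁴)(-0.6)+(7.5 × 10⁻⁴)(+0.45) = 4.3 × 10⁻⁴ → stable
  179–186 m: −αΔT+βΔS = −(1.5 × 10⁻⁴)(+6.2)+(7.5 × 10⁻⁴)(+0.03) = -9.1 × 10⁻⁴ → UNSTABLE
  186–188 m: −αΔT+βΔS = −(1.5 × 10⁻⁴)(-6.6)+(7.5 × 10⁻⁴)(+0.30) = 1.2 × 10⁻³ → stable
The 179–186 m interval has Δρ < 0: lighter water underlies denser water.

179–186 m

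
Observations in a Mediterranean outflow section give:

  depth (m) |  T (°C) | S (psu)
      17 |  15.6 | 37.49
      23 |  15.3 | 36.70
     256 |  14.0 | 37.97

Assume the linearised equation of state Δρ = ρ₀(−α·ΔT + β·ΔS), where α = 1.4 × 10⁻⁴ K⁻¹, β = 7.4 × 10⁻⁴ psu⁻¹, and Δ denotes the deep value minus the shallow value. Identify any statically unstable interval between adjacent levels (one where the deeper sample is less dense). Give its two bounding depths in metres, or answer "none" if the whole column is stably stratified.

Evaluate Δρ/ρ₀ = −αΔT + βΔS across each adjacent pair:
  17–23 m: −αΔT+βΔS = −(1.4 × 10⁻⁴)(-0.3)+(7.4 × 10⁻⁴)(-0.79) = -5.4 × 10⁻⁴ → UNSTABLE
  23–256 m: −αΔT+βΔS = −(1.4 × 10⁻⁴)(-1.3)+(7.4 × 10⁻⁴)(+1.27) = 1.1 × 10⁻³ → stable
The 17–23 m interval has Δρ < 0: lighter water underlies denser water.

17–23 m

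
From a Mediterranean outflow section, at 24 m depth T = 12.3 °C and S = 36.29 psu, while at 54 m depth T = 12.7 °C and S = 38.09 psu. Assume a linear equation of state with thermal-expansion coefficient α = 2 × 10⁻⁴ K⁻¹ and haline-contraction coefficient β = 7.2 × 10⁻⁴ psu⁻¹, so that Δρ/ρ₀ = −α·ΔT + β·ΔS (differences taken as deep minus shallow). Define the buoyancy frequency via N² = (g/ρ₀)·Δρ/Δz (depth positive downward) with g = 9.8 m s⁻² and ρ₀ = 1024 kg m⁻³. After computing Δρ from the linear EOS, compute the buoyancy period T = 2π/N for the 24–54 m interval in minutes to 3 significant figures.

5.25 min

ΔT = +0.4 K, ΔS = +1.80 psu (deep − shallow).
Δρ/ρ₀ = −αΔT + βΔS = -8.00 × 10⁻⁵ + 1.296 × 10⁻³ = 1.216 × 10⁻³, so Δρ ≈ 1.245 kg m⁻³.
N² = (g/ρ₀)·Δρ/Δz = g·(Δρ/ρ₀)/Δz = 9.8 × 1.216 × 10⁻³ / 30 = 3.9723 × 10⁻⁴ s⁻².
N = √(3.9723 × 10⁻⁴) = 0.019931 rad s⁻¹ → T = 2π/N = 315.25 s = 5.2542 min ≈ 5.25 min.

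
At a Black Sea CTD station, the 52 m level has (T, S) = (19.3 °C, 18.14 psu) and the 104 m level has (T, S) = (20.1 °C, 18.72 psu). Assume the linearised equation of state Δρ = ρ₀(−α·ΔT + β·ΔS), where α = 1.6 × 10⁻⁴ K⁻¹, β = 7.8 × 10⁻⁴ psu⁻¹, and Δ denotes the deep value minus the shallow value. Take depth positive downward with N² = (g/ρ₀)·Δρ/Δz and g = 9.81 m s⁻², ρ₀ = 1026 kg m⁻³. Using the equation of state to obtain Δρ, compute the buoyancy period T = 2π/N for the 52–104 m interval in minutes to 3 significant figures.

ΔT = +0.8 K, ΔS = +0.58 psu (deep − shallow).
Δρ/ρ₀ = −αΔT + βΔS = -1.28 × 10⁻⁴ + 4.524 × 10⁻⁴ = 3.244 × 10⁻⁴, so Δρ ≈ 0.3328 kg m⁻³.
N² = (g/ρ₀)·Δρ/Δz = g·(Δρ/ρ₀)/Δz = 9.81 × 3.244 × 10⁻⁴ / 52 = 6.1199 × 10⁻⁵ s⁻².
N = √(6.1199 × 10⁻⁵) = 7.8230 × 10⁻³ rad s⁻¹ → T = 2π/N = 803.17 s = 13.386 min ≈ 13.4 min.

13.4 min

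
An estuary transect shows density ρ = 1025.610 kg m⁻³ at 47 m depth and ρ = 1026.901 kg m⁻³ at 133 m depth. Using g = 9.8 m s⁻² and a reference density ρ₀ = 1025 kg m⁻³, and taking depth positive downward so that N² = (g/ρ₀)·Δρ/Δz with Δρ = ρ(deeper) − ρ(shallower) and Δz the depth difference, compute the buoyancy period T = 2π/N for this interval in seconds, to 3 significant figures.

524 s

Δρ = 1026.901 − 1025.610 = 1.291 kg m⁻³ over Δz = 133 − 47 = 86 m.
N² = (9.8/1025) × (1.291/86) = 1.4353 × 10⁻⁴ s⁻².
N = √(1.4353 × 10⁻⁴) = 0.011980 rad s⁻¹, so T = 2π/N = 524.47 s ≈ 524 s.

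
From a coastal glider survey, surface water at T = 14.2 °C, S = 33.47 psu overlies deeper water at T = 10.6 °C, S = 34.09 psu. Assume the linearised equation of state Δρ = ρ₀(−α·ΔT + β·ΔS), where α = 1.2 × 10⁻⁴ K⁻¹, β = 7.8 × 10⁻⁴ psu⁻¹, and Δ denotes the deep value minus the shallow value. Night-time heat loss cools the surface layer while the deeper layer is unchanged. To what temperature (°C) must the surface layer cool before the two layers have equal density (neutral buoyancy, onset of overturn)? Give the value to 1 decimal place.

Neutral buoyancy requires Δρ = 0, i.e. −α(T_deep − T_surf′) + β(S_deep − S_surf) = 0.
T_surf′ = T_deep − (β/α)·ΔS = 10.6 − (7.8 × 10⁻⁴/1.2 × 10⁻⁴)·(+0.62) = 6.570 °C.
Cooling required: 14.2 − (6.570) = 7.630 °C.

6.6 °C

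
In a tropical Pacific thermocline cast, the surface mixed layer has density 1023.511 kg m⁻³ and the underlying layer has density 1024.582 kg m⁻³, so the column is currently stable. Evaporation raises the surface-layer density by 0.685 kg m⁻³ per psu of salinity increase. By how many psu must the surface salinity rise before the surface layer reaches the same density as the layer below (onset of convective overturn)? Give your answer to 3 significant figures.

Density deficit of the surface layer: 1024.582 − 1023.511 = 1.071 kg m⁻³.
Required change = 1.071 / 0.685 = 1.56 psu.

1.56 psu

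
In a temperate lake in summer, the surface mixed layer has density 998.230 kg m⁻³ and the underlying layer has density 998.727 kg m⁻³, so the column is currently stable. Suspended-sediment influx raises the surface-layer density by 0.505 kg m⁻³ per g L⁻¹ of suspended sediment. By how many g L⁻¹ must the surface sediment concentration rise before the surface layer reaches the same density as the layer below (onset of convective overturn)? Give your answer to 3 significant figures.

0.984 g L⁻¹

Density deficit of the surface layer: 998.727 − 998.230 = 0.497 kg m⁻³.
Required change = 0.497 / 0.505 = 0.984 g L⁻¹.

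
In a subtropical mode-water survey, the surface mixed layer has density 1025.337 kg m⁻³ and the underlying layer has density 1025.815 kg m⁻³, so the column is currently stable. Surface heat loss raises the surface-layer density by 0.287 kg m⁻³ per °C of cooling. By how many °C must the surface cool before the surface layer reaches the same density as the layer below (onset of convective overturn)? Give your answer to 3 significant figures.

Density deficit of the surface layer: 1025.815 − 1025.337 = 0.478 kg m⁻³.
Required change = 0.478 / 0.287 = 1.67 °C.

1.67 °C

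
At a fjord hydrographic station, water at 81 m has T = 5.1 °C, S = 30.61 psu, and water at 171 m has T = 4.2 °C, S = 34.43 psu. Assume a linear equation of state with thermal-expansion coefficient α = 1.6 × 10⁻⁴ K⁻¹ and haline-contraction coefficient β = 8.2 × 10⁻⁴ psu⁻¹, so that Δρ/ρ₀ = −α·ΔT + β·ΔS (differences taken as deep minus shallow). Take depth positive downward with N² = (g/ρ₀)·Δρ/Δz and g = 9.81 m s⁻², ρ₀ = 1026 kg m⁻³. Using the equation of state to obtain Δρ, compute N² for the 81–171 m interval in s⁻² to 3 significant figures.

ΔT = -0.9 K, ΔS = +3.82 psu (deep − shallow).
Δρ/ρ₀ = −αΔT + βΔS = 1.44 × 10⁻⁴ + 3.1324 × 10⁻³ = 3.2764 × 10⁻³, so Δρ ≈ 3.362 kg m⁻³.
N² = (g/ρ₀)·Δρ/Δz = g·(Δρ/ρ₀)/Δz = 9.81 × 3.2764 × 10⁻³ / 90 = 3.5713 × 10⁻⁴ s⁻² ≈ 3.57 × 10⁻⁴ s⁻².

3.57 × 10⁻⁴ s⁻²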